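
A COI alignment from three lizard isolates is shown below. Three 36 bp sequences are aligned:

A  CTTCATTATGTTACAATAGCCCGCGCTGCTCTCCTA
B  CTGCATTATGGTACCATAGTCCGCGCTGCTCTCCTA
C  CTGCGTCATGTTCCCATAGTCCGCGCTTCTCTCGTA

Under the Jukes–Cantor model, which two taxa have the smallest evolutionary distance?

A–B: 4/36 differ, p = 0.111, d = 0.120.
A–C: 8/36 differ, p = 0.222, d = 0.264.
B–C: 6/36 differ, p = 0.167, d = 0.188.
The smallest distance is between A and B.

A and B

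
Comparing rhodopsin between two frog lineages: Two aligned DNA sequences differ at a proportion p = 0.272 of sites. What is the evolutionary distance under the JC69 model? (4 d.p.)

d = −(3/4) ln(1 − 4p/3) = −0.75 ln(1 − 0.362667) = −0.75 ln(0.637333)
  = −0.75 × (-0.450463) = 0.337847 substitutions/site.

0.3378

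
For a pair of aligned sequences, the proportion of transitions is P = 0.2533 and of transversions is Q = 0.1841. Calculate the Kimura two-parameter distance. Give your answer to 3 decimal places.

Under the Kimura two-parameter model, d = −½ ln(1 − 2P − Q) − ¼ ln(1 − 2Q).
1 − 2P − Q = 0.3093, giving −½ ln(0.3093) = 0.586722.
1 − 2Q = 0.6318, giving −¼ ln(0.6318) = 0.114796.
d = 0.586722 + 0.114796 = 0.701518.

0.702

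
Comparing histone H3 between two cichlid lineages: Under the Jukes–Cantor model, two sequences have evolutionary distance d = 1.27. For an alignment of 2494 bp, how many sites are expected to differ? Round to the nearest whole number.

Invert JC69: p = (3/4)(1 − e^(−4d/3)) = 0.75 × (1 − e^(-1.693333)) = 0.75 × (1 − 0.183906) = 0.612071.
Expected differing sites = pL ≈ 0.612071 × 2494 = 1526.505074 ≈ 1527.

1527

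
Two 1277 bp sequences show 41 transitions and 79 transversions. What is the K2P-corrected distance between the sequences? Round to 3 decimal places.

P = 41/1277 ≈ 0.032106 and Q = 79/1277 ≈ 0.061864.
Under the Kimura two-parameter model, d = −½ ln(1 − 2P − Q) − ¼ ln(1 − 2Q).
1 − 2P − Q = 0.873924, giving −½ ln(0.873924) = 0.067381.
1 − 2Q = 0.876272, giving −¼ ln(0.876272) = 0.033020.
d = 0.067381 + 0.033020 = 0.100401.

0.100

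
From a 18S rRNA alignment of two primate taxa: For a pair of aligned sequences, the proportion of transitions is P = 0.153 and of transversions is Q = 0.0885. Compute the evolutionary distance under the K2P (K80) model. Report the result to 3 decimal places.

0.300

Under the Kimura two-parameter model, d = −½ ln(1 − 2P − Q) − ¼ ln(1 − 2Q).
1 − 2P − Q = 0.6055, giving −½ ln(0.6055) = 0.250850.
1 − 2Q = 0.823, giving −¼ ln(0.823) = 0.048700.
d = 0.250850 + 0.048700 = 0.299550.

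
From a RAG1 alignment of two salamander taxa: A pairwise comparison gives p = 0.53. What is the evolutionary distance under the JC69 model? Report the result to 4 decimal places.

0.9198

d = −(3/4) ln(1 − 4p/3) = −0.75 ln(1 − 0.706667) = −0.75 ln(0.293333)
  = −0.75 × (-1.226447) = 0.919835 substitutions/site.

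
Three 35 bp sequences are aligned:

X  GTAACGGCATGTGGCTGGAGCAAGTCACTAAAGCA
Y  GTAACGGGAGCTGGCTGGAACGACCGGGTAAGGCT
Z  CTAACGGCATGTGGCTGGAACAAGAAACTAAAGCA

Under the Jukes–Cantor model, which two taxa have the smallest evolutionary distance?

X–Y: 12/35 differ, p = 0.343, d = 0.458.
X–Z: 4/35 differ, p = 0.114, d = 0.124.
Y–Z: 12/35 differ, p = 0.343, d = 0.458.
The smallest distance is between X and Z.

X and Z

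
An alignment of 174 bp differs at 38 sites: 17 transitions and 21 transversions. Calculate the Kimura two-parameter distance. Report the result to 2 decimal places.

0.26

P = 17/174 ≈ 0.097701 and Q = 21/174 ≈ 0.12069.
Under the Kimura two-parameter model, d = −½ ln(1 − 2P − Q) − ¼ ln(1 − 2Q).
1 − 2P − Q = 0.683908, giving −½ ln(0.683908) = 0.189966.
1 − 2Q = 0.75862, giving −¼ ln(0.75862) = 0.069064.
d = 0.189966 + 0.069064 = 0.259030.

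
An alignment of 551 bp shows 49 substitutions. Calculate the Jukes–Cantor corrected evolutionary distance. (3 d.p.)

p = 49/551 ≈ 0.088929.
d = −(3/4) ln(1 − 4p/3) = −0.75 ln(1 − 0.118572) = −0.75 ln(0.881428)
  = −0.75 × (-0.126212) = 0.094659 substitutions/site.

0.095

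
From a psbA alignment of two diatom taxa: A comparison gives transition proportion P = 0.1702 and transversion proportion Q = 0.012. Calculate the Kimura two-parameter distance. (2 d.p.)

0.22

Under the Kimura two-parameter model, d = −½ ln(1 − 2P − Q) − ¼ ln(1 − 2Q).
1 − 2P − Q = 0.6476, giving −½ ln(0.6476) = 0.217241.
1 − 2Q = 0.976, giving −¼ ln(0.976) = 0.006073.
d = 0.217241 + 0.006073 = 0.223314.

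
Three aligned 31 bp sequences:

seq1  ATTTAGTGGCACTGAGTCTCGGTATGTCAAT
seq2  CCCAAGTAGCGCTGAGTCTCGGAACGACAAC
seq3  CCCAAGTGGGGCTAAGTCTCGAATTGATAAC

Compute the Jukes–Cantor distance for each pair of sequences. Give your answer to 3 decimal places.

seq1–seq2: 10/31 sites differ → p ≈ 0.322581, d = −0.75 ln(1 − 0.430108) = 0.421731 ≈ 0.422.
seq1–seq3: 13/31 sites differ → p ≈ 0.419355, d = −0.75 ln(1 − 0.55914) = 0.614271 ≈ 0.614.
seq2–seq3: 7/31 sites differ → p ≈ 0.225806, d = −0.75 ln(1 − 0.301075) = 0.268659 ≈ 0.269.

d(seq1,seq2) = 0.422, d(seq1,seq3) = 0.614, d(seq2,seq3) = 0.269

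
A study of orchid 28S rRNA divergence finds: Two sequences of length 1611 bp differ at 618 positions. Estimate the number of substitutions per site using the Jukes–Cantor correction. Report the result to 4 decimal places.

p = 618/1611 ≈ 0.383613.
d = −(3/4) ln(1 − 4p/3) = −0.75 ln(1 − 0.511484) = −0.75 ln(0.488516)
  = −0.75 × (-0.716383) = 0.537287 substitutions/site.

0.5373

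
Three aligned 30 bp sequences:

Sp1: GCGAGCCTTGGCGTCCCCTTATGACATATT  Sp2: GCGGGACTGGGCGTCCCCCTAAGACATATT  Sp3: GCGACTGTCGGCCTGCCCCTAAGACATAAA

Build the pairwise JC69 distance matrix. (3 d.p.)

d(Sp1,Sp2) = 0.188, d(Sp1,Sp3) = 0.441, d(Sp2,Sp3) = 0.383

Sp1–Sp2: 5/30 sites differ → p ≈ 0.166667, d = −0.75 ln(1 − 0.222223) = 0.188487 ≈ 0.188.
Sp1–Sp3: 10/30 sites differ → p ≈ 0.333333, d = −0.75 ln(1 − 0.444444) = 0.440839 ≈ 0.441.
Sp2–Sp3: 9/30 sites differ → p = 0.3, d = −0.75 ln(1 − 0.4) = 0.383119 ≈ 0.383.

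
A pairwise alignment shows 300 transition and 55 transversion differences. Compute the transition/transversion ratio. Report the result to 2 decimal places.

R = 300/55 = 5.454545… ≈ 5.45 (to 2 d.p.).

5.45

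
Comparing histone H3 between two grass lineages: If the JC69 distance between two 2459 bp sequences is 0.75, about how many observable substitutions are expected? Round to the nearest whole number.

1166

Invert JC69: p = (3/4)(1 − e^(−4d/3)) = 0.75 × (1 − e^(-1)) = 0.75 × (1 − 0.367879) = 0.474091.
Expected differing sites = pL ≈ 0.474091 × 2459 = 1165.789769 ≈ 1166.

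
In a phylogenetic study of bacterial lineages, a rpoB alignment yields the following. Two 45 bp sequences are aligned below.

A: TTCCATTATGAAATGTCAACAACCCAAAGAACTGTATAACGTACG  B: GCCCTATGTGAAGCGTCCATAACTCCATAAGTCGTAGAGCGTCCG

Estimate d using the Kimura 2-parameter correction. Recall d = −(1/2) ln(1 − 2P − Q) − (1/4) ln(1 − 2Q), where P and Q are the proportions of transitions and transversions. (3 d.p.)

Of 45 sites, 11 differences are transitions and 8 are transversions, so P = 11/45 ≈ 0.244444 and Q = 8/45 ≈ 0.177778.
Under the Kimura two-parameter model, d = −½ ln(1 − 2P − Q) − ¼ ln(1 − 2Q).
1 − 2P − Q = 0.333334, giving −½ ln(0.333334) = 0.549305.
1 − 2Q = 0.644444, giving −¼ ln(0.644444) = 0.109842.
d = 0.549305 + 0.109842 = 0.659147.

0.659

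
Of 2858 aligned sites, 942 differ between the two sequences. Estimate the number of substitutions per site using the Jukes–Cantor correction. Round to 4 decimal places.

0.4342

p = 942/2858 ≈ 0.329601.
d = −(3/4) ln(1 − 4p/3) = −0.75 ln(1 − 0.439468) = −0.75 ln(0.560532)
  = −0.75 × (-0.578869) = 0.434152 substitutions/site.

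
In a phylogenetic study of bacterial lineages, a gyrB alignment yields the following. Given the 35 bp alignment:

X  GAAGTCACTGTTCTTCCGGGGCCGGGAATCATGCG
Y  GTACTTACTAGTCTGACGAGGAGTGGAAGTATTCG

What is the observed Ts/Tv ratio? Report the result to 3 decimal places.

0.400

Transitions are A↔G and C↔T; transversions are all other mismatches.
Transitions: 4. Transversions: 10.
R = 4/10 = 0.400.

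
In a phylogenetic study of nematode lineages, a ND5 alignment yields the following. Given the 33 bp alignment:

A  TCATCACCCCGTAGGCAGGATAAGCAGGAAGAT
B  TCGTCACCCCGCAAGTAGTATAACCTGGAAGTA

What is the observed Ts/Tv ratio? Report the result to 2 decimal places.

Transitions are A↔G and C↔T; transversions are all other mismatches.
Transitions: 4. Transversions: 5.
R = 4/5 = 0.80.

0.80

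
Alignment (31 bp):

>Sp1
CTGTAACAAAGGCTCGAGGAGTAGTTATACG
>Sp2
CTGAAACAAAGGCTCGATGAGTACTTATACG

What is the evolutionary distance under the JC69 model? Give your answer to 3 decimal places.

The sequences differ at 3 of 31 sites (4, 18, 24), so p = 3/31 ≈ 0.096774.
d = −(3/4) ln(1 − 4p/3) = −0.75 ln(1 − 0.129032) = −0.75 ln(0.870968)
  = −0.75 × (-0.138150) = 0.103613 substitutions/site.

0.104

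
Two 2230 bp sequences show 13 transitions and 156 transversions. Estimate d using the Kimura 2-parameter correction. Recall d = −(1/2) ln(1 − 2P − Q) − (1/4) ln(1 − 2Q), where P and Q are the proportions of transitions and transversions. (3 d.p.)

0.080

P = 13/2230 ≈ 0.00583 and Q = 156/2230 ≈ 0.069955.
Under the Kimura two-parameter model, d = −½ ln(1 − 2P − Q) − ¼ ln(1 − 2Q).
1 − 2P − Q = 0.918385, giving −½ ln(0.918385) = 0.042569.
1 − 2Q = 0.86009, giving −¼ ln(0.86009) = 0.037680.
d = 0.042569 + 0.037680 = 0.080249.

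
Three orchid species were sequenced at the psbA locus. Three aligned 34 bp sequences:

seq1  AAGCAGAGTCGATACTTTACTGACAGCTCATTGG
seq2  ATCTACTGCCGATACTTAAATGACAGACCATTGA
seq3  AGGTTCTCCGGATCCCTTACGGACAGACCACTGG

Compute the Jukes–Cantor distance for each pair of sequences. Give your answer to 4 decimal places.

d(seq1,seq2) = 0.4234, d(seq1,seq3) = 0.5972, d(seq2,seq3) = 0.4770

seq1–seq2: 11/34 sites differ → p ≈ 0.323529, d = −0.75 ln(1 − 0.431372) = 0.423397 ≈ 0.4234.
seq1–seq3: 14/34 sites differ → p ≈ 0.411765, d = −0.75 ln(1 − 0.54902) = 0.597249 ≈ 0.5972.
seq2–seq3: 12/34 sites differ → p ≈ 0.352941, d = −0.75 ln(1 − 0.470588) = 0.476991 ≈ 0.4770.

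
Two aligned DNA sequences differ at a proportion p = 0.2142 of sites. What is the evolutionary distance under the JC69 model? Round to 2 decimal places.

d = −(3/4) ln(1 − 4p/3) = −0.75 ln(1 − 0.2856) = −0.75 ln(0.7144)
  = −0.75 × (-0.336312) = 0.252234 substitutions/site.

0.25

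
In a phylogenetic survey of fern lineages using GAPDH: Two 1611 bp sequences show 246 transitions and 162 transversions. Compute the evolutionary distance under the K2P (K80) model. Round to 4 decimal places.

P = 246/1611 ≈ 0.1527 and Q = 162/1611 ≈ 0.100559.
Under the Kimura two-parameter model, d = −½ ln(1 − 2P − Q) − ¼ ln(1 − 2Q).
1 − 2P − Q = 0.594041, giving −½ ln(0.594041) = 0.260403.
1 − 2Q = 0.798882, giving −¼ ln(0.798882) = 0.056136.
d = 0.260403 + 0.056136 = 0.316539.

0.3165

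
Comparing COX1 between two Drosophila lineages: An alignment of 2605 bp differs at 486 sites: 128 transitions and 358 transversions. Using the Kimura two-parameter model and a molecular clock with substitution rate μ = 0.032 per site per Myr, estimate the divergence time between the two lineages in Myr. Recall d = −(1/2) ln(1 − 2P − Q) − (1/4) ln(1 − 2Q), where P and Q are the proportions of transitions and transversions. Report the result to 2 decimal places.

P = 128/2605 ≈ 0.049136 and Q = 358/2605 ≈ 0.137428.
Under the Kimura two-parameter model, d = −½ ln(1 − 2P − Q) − ¼ ln(1 − 2Q).
1 − 2P − Q = 0.7643, giving −½ ln(0.7643) = 0.134397.
1 − 2Q = 0.725144, giving −¼ ln(0.725144) = 0.080346.
d = 0.134397 + 0.080346 = 0.214743.
Under a molecular clock d = 2μt, so t = d/(2μ) = 0.214743 / (2 × 0.032) = 3.36 Myr.

3.36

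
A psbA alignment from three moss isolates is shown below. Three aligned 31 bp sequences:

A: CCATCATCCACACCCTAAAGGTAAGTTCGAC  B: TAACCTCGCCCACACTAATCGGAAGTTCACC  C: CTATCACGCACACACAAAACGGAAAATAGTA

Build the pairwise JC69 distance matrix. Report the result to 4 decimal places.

A–B: 13/31 sites differ → p ≈ 0.419355, d = −0.75 ln(1 − 0.55914) = 0.614271 ≈ 0.6143.
A–C: 12/31 sites differ → p ≈ 0.387097, d = −0.75 ln(1 − 0.516129) = 0.544453 ≈ 0.5445.
B–C: 13/31 sites differ → p ≈ 0.419355, d = −0.75 ln(1 − 0.55914) = 0.614271 ≈ 0.6143.

d(A,B) = 0.6143, d(A,C) = 0.5445, d(B,C) = 0.6143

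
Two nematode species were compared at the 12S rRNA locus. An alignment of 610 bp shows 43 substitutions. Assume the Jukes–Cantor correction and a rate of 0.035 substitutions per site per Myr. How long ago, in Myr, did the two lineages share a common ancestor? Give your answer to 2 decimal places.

1.06

p = 43/610 ≈ 0.070492.
d = −(3/4) ln(1 − 4p/3) = −0.75 ln(1 − 0.093989) = −0.75 ln(0.906011)
  = −0.75 × (-0.098704) = 0.074028 substitutions/site.
Under a molecular clock d = 2μt, so t = d/(2μ) = 0.074028 / (2 × 0.035) = 1.06 Myr.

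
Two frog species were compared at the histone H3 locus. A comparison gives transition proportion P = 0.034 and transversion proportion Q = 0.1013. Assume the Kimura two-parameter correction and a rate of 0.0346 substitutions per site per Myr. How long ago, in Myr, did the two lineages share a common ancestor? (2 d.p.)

Under the Kimura two-parameter model, d = −½ ln(1 − 2P − Q) − ¼ ln(1 − 2Q).
1 − 2P − Q = 0.8307, giving −½ ln(0.8307) = 0.092743.
1 − 2Q = 0.7974, giving −¼ ln(0.7974) = 0.056600.
d = 0.092743 + 0.056600 = 0.149343.
Under a molecular clock d = 2μt, so t = d/(2μ) = 0.149343 / (2 × 0.0346) = 2.16 Myr.

2.16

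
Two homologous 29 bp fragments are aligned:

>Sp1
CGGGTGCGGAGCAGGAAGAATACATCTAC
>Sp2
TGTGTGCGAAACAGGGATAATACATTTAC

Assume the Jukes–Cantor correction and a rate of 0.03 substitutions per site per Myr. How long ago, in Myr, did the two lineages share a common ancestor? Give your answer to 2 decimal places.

4.85

The sequences differ at 7 of 29 sites (1, 3, 9, 11, 16, 18, 26), so p = 7/29 ≈ 0.241379.
d = −(3/4) ln(1 − 4p/3) = −0.75 ln(1 − 0.321839) = −0.75 ln(0.678161)
  = −0.75 × (-0.388371) = 0.291278 substitutions/site.
Under a molecular clock d = 2μt, so t = d/(2μ) = 0.291278 / (2 × 0.03) = 4.85 Myr.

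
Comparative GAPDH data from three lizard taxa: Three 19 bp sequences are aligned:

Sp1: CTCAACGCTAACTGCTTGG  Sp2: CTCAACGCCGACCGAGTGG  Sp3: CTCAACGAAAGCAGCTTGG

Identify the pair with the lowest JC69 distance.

Sp1–Sp2: 5/19 differ, p = 0.263, d = 0.324.
Sp1–Sp3: 4/19 differ, p = 0.211, d = 0.247.
Sp2–Sp3: 7/19 differ, p = 0.368, d = 0.507.
The smallest distance is between Sp1 and Sp3.

Sp1 and Sp3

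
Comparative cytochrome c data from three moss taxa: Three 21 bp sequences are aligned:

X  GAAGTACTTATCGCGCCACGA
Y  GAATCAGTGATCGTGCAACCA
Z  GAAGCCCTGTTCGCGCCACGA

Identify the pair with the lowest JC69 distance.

X–Y: 7/21 differ, p = 0.333, d = 0.441.
X–Z: 4/21 differ, p = 0.190, d = 0.220.
Y–Z: 7/21 differ, p = 0.333, d = 0.441.
The smallest distance is between X and Z.

X and Z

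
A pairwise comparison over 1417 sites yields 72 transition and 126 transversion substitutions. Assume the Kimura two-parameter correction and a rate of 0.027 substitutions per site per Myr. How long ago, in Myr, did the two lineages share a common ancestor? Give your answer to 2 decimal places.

2.86

P = 72/1417 ≈ 0.050812 and Q = 126/1417 ≈ 0.08892.
Under the Kimura two-parameter model, d = −½ ln(1 − 2P − Q) − ¼ ln(1 − 2Q).
1 − 2P − Q = 0.809456, giving −½ ln(0.809456) = 0.105696.
1 − 2Q = 0.82216, giving −¼ ln(0.82216) = 0.048955.
d = 0.105696 + 0.048955 = 0.154651.
Under a molecular clock d = 2μt, so t = d/(2μ) = 0.154651 / (2 × 0.027) = 2.86 Myr.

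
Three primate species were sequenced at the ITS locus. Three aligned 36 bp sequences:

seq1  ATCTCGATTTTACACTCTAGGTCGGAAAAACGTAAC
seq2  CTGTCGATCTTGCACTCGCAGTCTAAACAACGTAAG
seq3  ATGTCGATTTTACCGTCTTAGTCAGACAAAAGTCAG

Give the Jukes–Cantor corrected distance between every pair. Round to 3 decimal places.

seq1–seq2: 11/36 sites differ → p ≈ 0.305556, d = −0.75 ln(1 − 0.407408) = 0.392437 ≈ 0.392.
seq1–seq3: 10/36 sites differ → p ≈ 0.277778, d = −0.75 ln(1 − 0.370371) = 0.346968 ≈ 0.347.
seq2–seq3: 13/36 sites differ → p ≈ 0.361111, d = −0.75 ln(1 − 0.481481) = 0.492584 ≈ 0.493.

d(seq1,seq2) = 0.392, d(seq1,seq3) = 0.347, d(seq2,seq3) = 0.493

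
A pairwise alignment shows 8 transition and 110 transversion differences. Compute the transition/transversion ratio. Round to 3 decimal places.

0.073

R = 8/110 = 0.072727… ≈ 0.073 (to 3 d.p.).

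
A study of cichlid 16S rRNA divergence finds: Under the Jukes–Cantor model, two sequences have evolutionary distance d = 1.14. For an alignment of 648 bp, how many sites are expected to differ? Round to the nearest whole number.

380

Invert JC69: p = (3/4)(1 − e^(−4d/3)) = 0.75 × (1 − e^(-1.52)) = 0.75 × (1 − 0.218712) = 0.585966.
Expected differing sites = pL ≈ 0.585966 × 648 = 379.705968 ≈ 380.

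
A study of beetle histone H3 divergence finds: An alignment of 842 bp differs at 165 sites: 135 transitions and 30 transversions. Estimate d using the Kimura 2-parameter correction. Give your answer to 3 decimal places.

0.239

P = 135/842 ≈ 0.160333 and Q = 30/842 ≈ 0.035629.
Under the Kimura two-parameter model, d = −½ ln(1 − 2P − Q) − ¼ ln(1 − 2Q).
1 − 2P − Q = 0.643705, giving −½ ln(0.643705) = 0.220257.
1 − 2Q = 0.928742, giving −¼ ln(0.928742) = 0.018481.
d = 0.220257 + 0.018481 = 0.238738.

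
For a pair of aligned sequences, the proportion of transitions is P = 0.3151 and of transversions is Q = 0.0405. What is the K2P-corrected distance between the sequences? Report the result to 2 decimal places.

Under the Kimura two-parameter model, d = −½ ln(1 − 2P − Q) − ¼ ln(1 − 2Q).
1 − 2P − Q = 0.3293, giving −½ ln(0.3293) = 0.555393.
1 − 2Q = 0.919, giving −¼ ln(0.919) = 0.021117.
d = 0.555393 + 0.021117 = 0.576510.

0.58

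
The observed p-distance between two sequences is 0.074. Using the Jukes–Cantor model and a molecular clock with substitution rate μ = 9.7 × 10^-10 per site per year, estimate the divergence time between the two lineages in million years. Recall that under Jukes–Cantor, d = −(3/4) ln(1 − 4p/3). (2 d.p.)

d = −(3/4) ln(1 − 4p/3) = −0.75 ln(1 − 0.098667) = −0.75 ln(0.901333)
  = −0.75 × (-0.103881) = 0.077911 substitutions/site.
Under a molecular clock d = 2μt, so t = d/(2μ) = 0.077911 / (2 × 9.7 × 10^-10) = 40.16 million years.

40.16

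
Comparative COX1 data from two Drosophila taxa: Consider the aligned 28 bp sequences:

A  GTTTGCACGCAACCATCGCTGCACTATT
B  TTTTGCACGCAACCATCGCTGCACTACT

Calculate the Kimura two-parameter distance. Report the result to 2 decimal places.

Of 28 sites, 1 differences are transitions and 1 are transversions, so P = 1/28 ≈ 0.035714 and Q = 1/28 ≈ 0.035714.
Under the Kimura two-parameter model, d = −½ ln(1 − 2P − Q) − ¼ ln(1 − 2Q).
1 − 2P − Q = 0.892858, giving −½ ln(0.892858) = 0.056664.
1 − 2Q = 0.928572, giving −¼ ln(0.928572) = 0.018527.
d = 0.056664 + 0.018527 = 0.075191.

0.08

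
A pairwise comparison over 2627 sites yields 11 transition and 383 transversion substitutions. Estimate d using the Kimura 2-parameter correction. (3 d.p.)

0.170

P = 11/2627 ≈ 0.004187 and Q = 383/2627 ≈ 0.145794.
Under the Kimura two-parameter model, d = −½ ln(1 − 2P − Q) − ¼ ln(1 − 2Q).
1 − 2P − Q = 0.845832, giving −½ ln(0.845832) = 0.083717.
1 − 2Q = 0.708412, giving −¼ ln(0.708412) = 0.086182.
d = 0.083717 + 0.086182 = 0.169899.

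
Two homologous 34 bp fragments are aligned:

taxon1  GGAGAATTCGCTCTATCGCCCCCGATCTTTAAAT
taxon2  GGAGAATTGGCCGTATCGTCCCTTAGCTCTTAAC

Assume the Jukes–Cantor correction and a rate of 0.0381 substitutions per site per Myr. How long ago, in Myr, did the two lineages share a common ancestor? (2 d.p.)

The sequences differ at 10 of 34 sites (9, 12, 13, 19, 23, 24, 26, 29, 31, 34), so p = 10/34 ≈ 0.294118.
d = −(3/4) ln(1 − 4p/3) = −0.75 ln(1 − 0.392157) = −0.75 ln(0.607843)
  = −0.75 × (-0.497839) = 0.373379 substitutions/site.
Under a molecular clock d = 2μt, so t = d/(2μ) = 0.373379 / (2 × 0.0381) = 4.90 Myr.

4.90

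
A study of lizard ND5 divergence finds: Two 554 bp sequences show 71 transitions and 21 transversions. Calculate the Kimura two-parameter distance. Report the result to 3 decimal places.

0.194

P = 71/554 ≈ 0.128159 and Q = 21/554 ≈ 0.037906.
Under the Kimura two-parameter model, d = −½ ln(1 − 2P − Q) − ¼ ln(1 − 2Q).
1 − 2P − Q = 0.705776, giving −½ ln(0.705776) = 0.174229.
1 − 2Q = 0.924188, giving −¼ ln(0.924188) = 0.019710.
d = 0.174229 + 0.019710 = 0.193939.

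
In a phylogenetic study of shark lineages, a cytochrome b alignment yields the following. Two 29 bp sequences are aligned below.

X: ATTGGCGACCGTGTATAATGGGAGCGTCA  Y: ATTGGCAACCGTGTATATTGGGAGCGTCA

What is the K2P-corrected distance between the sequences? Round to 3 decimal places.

Of 29 sites, 1 differences are transitions and 1 are transversions, so P = 1/29 ≈ 0.034483 and Q = 1/29 ≈ 0.034483.
Under the Kimura two-parameter model, d = −½ ln(1 − 2P − Q) − ¼ ln(1 − 2Q).
1 − 2P − Q = 0.896551, giving −½ ln(0.896551) = 0.054600.
1 − 2Q = 0.931034, giving −¼ ln(0.931034) = 0.017865.
d = 0.054600 + 0.017865 = 0.072465.

0.072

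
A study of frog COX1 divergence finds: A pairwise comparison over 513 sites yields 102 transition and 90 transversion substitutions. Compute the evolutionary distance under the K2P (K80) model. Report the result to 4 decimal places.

0.5336

P = 102/513 ≈ 0.19883 and Q = 90/513 ≈ 0.175439.
Under the Kimura two-parameter model, d = −½ ln(1 − 2P − Q) − ¼ ln(1 − 2Q).
1 − 2P − Q = 0.426901, giving −½ ln(0.426901) = 0.425602.
1 − 2Q = 0.649122, giving −¼ ln(0.649122) = 0.108034.
d = 0.425602 + 0.108034 = 0.533636.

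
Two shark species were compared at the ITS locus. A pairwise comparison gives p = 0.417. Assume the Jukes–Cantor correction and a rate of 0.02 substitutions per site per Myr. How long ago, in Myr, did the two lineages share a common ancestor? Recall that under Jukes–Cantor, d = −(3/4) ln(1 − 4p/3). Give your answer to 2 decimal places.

15.22

d = −(3/4) ln(1 − 4p/3) = −0.75 ln(1 − 0.556) = −0.75 ln(0.444)
  = −0.75 × (-0.811931) = 0.608948 substitutions/site.
Under a molecular clock d = 2μt, so t = d/(2μ) = 0.608948 / (2 × 0.02) = 15.22 Myr.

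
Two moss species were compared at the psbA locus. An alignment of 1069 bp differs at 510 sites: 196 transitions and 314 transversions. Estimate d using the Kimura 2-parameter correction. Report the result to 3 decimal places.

0.761

P = 196/1069 ≈ 0.183349 and Q = 314/1069 ≈ 0.293732.
Under the Kimura two-parameter model, d = −½ ln(1 − 2P − Q) − ¼ ln(1 − 2Q).
1 − 2P − Q = 0.33957, giving −½ ln(0.33957) = 0.540038.
1 − 2Q = 0.412536, giving −¼ ln(0.412536) = 0.221358.
d = 0.540038 + 0.221358 = 0.761396.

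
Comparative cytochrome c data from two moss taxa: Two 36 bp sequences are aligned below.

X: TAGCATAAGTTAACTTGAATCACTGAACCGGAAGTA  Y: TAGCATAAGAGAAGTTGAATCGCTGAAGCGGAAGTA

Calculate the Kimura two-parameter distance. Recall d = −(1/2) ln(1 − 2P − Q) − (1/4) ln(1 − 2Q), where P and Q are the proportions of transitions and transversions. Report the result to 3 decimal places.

Of 36 sites, 1 differences are transitions and 4 are transversions, so P = 1/36 ≈ 0.027778 and Q = 4/36 ≈ 0.111111.
Under the Kimura two-parameter model, d = −½ ln(1 − 2P − Q) − ¼ ln(1 − 2Q).
1 − 2P − Q = 0.833333, giving −½ ln(0.833333) = 0.091161.
1 − 2Q = 0.777778, giving −¼ ln(0.777778) = 0.062829.
d = 0.091161 + 0.062829 = 0.153990.

0.154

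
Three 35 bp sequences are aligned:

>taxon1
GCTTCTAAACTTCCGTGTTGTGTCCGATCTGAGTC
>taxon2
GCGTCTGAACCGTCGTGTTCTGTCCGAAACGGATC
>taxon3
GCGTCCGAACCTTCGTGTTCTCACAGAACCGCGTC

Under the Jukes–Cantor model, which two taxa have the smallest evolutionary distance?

taxon1–taxon2: 11/35 differ, p = 0.314, d = 0.407.
taxon1–taxon3: 12/35 differ, p = 0.343, d = 0.458.
taxon2–taxon3: 8/35 differ, p = 0.229, d = 0.273.
The smallest distance is between taxon2 and taxon3.

taxon2 and taxon3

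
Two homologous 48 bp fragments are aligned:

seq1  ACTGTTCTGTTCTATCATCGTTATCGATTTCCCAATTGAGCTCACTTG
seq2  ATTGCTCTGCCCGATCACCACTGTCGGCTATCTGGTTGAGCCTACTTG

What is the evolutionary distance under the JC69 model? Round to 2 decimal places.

0.52

The sequences differ at 18 of 48 sites, so p = 18/48 = 0.375.
d = −(3/4) ln(1 − 4p/3) = −0.75 ln(1 − 0.5) = −0.75 ln(0.5)
  = −0.75 × (-0.693147) = 0.519860 substitutions/site.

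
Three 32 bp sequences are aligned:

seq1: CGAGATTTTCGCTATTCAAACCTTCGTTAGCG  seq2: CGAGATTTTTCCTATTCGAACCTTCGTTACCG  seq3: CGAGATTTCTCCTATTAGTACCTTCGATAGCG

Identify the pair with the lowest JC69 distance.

seq1–seq2: 4/32 differ, p = 0.125, d = 0.137.
seq1–seq3: 7/32 differ, p = 0.219, d = 0.259.
seq2–seq3: 5/32 differ, p = 0.156, d = 0.175.
The smallest distance is between seq1 and seq2.

seq1 and seq2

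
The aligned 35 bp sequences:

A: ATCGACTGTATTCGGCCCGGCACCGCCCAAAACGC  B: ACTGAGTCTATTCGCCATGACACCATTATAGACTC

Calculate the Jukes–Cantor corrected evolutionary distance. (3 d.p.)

0.635

The sequences differ at 15 of 35 sites, so p = 15/35 ≈ 0.428571.
d = −(3/4) ln(1 − 4p/3) = −0.75 ln(1 − 0.571428) = −0.75 ln(0.428572)
  = −0.75 × (-0.847297) = 0.635473 substitutions/site.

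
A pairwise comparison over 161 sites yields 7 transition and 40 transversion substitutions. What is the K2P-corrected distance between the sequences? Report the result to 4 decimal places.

0.3760

P = 7/161 ≈ 0.043478 and Q = 40/161 ≈ 0.248447.
Under the Kimura two-parameter model, d = −½ ln(1 − 2P − Q) − ¼ ln(1 − 2Q).
1 − 2P − Q = 0.664597, giving −½ ln(0.664597) = 0.204287.
1 − 2Q = 0.503106, giving −¼ ln(0.503106) = 0.171739.
d = 0.204287 + 0.171739 = 0.376026.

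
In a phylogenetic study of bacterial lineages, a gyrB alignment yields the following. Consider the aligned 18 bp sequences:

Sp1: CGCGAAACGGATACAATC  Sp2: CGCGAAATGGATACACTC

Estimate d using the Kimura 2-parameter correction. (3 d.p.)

0.121

Of 18 sites, 1 differences are transitions and 1 are transversions, so P = 1/18 ≈ 0.055556 and Q = 1/18 ≈ 0.055556.
Under the Kimura two-parameter model, d = −½ ln(1 − 2P − Q) − ¼ ln(1 − 2Q).
1 − 2P − Q = 0.833332, giving −½ ln(0.833332) = 0.091162.
1 − 2Q = 0.888888, giving −¼ ln(0.888888) = 0.029446.
d = 0.091162 + 0.029446 = 0.120608.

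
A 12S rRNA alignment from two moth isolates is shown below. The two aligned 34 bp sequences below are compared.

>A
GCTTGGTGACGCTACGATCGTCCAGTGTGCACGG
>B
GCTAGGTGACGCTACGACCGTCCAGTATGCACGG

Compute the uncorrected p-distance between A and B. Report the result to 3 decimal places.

0.088

The sequences differ at 3 of 34 positions (sites 4, 18, 27).
p = 3/34 = 0.088235… ≈ 0.088 (to 3 d.p.).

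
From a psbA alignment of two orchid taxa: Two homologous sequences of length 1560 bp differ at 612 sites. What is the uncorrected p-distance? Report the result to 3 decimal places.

0.392

p = 612/1560 = 0.392307… ≈ 0.392 (to 3 d.p.).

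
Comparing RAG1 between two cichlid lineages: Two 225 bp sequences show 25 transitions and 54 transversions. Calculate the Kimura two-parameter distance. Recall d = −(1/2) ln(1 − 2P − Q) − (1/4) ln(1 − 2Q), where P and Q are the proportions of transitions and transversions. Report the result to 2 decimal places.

0.47

P = 25/225 ≈ 0.111111 and Q = 54/225 = 0.24.
Under the Kimura two-parameter model, d = −½ ln(1 − 2P − Q) − ¼ ln(1 − 2Q).
1 − 2P − Q = 0.537778, giving −½ ln(0.537778) = 0.310155.
1 − 2Q = 0.52, giving −¼ ln(0.52) = 0.163482.
d = 0.310155 + 0.163482 = 0.473637.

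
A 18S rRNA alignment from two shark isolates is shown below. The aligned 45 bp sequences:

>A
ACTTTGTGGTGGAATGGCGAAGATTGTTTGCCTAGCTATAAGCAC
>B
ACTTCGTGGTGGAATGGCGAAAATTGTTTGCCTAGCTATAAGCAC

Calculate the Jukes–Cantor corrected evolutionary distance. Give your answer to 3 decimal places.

The sequences differ at 2 of 45 sites (5, 22), so p = 2/45 ≈ 0.044444.
d = −(3/4) ln(1 − 4p/3) = −0.75 ln(1 − 0.059259) = −0.75 ln(0.940741)
  = −0.75 × (-0.061087) = 0.045815 substitutions/site.

0.046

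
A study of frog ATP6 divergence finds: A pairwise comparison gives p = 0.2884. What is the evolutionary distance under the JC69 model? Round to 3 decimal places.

d = −(3/4) ln(1 − 4p/3) = −0.75 ln(1 − 0.384533) = −0.75 ln(0.615467)
  = −0.75 × (-0.485374) = 0.364031 substitutions/site.

0.364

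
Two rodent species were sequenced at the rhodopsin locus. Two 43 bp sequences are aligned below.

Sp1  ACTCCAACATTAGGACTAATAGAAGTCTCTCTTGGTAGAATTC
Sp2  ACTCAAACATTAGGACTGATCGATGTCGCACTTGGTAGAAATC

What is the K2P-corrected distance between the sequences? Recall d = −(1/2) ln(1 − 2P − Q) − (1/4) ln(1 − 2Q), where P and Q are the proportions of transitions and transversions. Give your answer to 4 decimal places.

Of 43 sites, 1 differences are transitions and 6 are transversions, so P = 1/43 ≈ 0.023256 and Q = 6/43 ≈ 0.139535.
Under the Kimura two-parameter model, d = −½ ln(1 − 2P − Q) − ¼ ln(1 − 2Q).
1 − 2P − Q = 0.813953, giving −½ ln(0.813953) = 0.102926.
1 − 2Q = 0.72093, giving −¼ ln(0.72093) = 0.081803.
d = 0.102926 + 0.081803 = 0.184729.

0.1847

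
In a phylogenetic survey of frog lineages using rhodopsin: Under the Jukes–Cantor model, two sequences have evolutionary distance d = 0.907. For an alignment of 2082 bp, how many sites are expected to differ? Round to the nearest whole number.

1096

Invert JC69: p = (3/4)(1 − e^(−4d/3)) = 0.75 × (1 − e^(-1.209333)) = 0.75 × (1 − 0.298396) = 0.526203.
Expected differing sites = pL ≈ 0.526203 × 2082 = 1095.554646 ≈ 1096.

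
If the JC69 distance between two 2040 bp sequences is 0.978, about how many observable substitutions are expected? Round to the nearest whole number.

1115

Invert JC69: p = (3/4)(1 − e^(−4d/3)) = 0.75 × (1 − e^(-1.304)) = 0.75 × (1 − 0.271444) = 0.546417.
Expected differing sites = pL ≈ 0.546417 × 2040 = 1114.69068 ≈ 1115.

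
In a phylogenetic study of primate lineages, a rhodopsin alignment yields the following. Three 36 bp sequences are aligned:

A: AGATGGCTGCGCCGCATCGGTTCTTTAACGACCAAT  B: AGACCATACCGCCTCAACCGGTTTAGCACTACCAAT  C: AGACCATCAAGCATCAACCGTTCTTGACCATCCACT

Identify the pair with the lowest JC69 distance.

A–B: 15/36 differ, p = 0.417, d = 0.608.
A–C: 16/36 differ, p = 0.444, d = 0.673.
B–C: 12/36 differ, p = 0.333, d = 0.441.
The smallest distance is between B and C.

B and C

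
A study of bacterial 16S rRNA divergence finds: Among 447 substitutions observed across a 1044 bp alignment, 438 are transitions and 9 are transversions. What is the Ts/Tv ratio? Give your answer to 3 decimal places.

R = 438/9 = 48.666666… ≈ 48.667 (to 3 d.p.).

48.667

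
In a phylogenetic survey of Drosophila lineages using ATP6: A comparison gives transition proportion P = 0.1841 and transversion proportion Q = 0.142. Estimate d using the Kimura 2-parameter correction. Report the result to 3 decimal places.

0.440

Under the Kimura two-parameter model, d = −½ ln(1 − 2P − Q) − ¼ ln(1 − 2Q).
1 − 2P − Q = 0.4898, giving −½ ln(0.4898) = 0.356879.
1 − 2Q = 0.716, giving −¼ ln(0.716) = 0.083519.
d = 0.356879 + 0.083519 = 0.440398.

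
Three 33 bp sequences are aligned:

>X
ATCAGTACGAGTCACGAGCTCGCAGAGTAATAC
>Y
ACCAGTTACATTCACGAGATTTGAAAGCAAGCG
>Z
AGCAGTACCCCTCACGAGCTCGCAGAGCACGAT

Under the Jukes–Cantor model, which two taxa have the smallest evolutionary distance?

X and Z

X–Y: 14/33 differ, p = 0.424, d = 0.625.
X–Z: 8/33 differ, p = 0.242, d = 0.293.
Y–Z: 13/33 differ, p = 0.394, d = 0.559.
The smallest distance is between X and Z.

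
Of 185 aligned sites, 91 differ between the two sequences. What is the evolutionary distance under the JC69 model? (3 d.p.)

0.800

p = 91/185 ≈ 0.491892.
d = −(3/4) ln(1 − 4p/3) = −0.75 ln(1 − 0.655856) = −0.75 ln(0.344144)
  = −0.75 × (-1.066695) = 0.800021 substitutions/site.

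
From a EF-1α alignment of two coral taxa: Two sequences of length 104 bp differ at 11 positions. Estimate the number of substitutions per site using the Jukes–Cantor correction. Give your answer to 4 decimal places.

p = 11/104 ≈ 0.105769.
d = −(3/4) ln(1 − 4p/3) = −0.75 ln(1 − 0.141025) = −0.75 ln(0.858975)
  = −0.75 × (-0.152015) = 0.114011 substitutions/site.

0.1140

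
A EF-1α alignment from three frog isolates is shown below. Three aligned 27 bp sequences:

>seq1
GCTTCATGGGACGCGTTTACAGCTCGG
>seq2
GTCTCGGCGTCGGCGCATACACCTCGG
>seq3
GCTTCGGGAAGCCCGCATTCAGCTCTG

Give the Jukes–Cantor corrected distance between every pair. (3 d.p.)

seq1–seq2: 11/27 sites differ → p ≈ 0.407407, d = −0.75 ln(1 − 0.543209) = 0.587647 ≈ 0.588.
seq1–seq3: 10/27 sites differ → p ≈ 0.37037, d = −0.75 ln(1 − 0.493827) = 0.510658 ≈ 0.511.
seq2–seq3: 11/27 sites differ → p ≈ 0.407407, d = −0.75 ln(1 − 0.543209) = 0.587647 ≈ 0.588.

d(seq1,seq2) = 0.588, d(seq1,seq3) = 0.511, d(seq2,seq3) = 0.588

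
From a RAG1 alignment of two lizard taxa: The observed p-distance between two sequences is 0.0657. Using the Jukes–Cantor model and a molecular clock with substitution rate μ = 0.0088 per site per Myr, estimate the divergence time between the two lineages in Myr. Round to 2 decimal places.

d = −(3/4) ln(1 − 4p/3) = −0.75 ln(1 − 0.0876) = −0.75 ln(0.9124)
  = −0.75 × (-0.091677) = 0.068758 substitutions/site.
Under a molecular clock d = 2μt, so t = d/(2μ) = 0.068758 / (2 × 0.0088) = 3.91 Myr.

3.91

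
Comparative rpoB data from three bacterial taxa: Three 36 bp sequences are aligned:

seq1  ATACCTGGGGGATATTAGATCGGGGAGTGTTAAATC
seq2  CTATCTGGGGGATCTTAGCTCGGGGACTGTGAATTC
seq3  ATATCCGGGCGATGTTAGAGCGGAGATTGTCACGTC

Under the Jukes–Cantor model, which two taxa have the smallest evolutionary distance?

seq1 and seq2

seq1–seq2: 7/36 differ, p = 0.194, d = 0.225.
seq1–seq3: 10/36 differ, p = 0.278, d = 0.347.
seq2–seq3: 11/36 differ, p = 0.306, d = 0.392.
The smallest distance is between seq1 and seq2.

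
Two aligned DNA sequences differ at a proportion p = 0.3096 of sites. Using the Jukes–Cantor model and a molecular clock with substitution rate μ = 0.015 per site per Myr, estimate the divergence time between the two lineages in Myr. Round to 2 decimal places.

13.31

d = −(3/4) ln(1 − 4p/3) = −0.75 ln(1 − 0.4128) = −0.75 ln(0.5872)
  = −0.75 × (-0.532390) = 0.399293 substitutions/site.
Under a molecular clock d = 2μt, so t = d/(2μ) = 0.399293 / (2 × 0.015) = 13.31 Myr.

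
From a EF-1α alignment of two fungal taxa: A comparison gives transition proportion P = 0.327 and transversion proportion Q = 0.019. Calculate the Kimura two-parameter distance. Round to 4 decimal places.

0.5686

Under the Kimura two-parameter model, d = −½ ln(1 − 2P − Q) − ¼ ln(1 − 2Q).
1 − 2P − Q = 0.327, giving −½ ln(0.327) = 0.558898.
1 − 2Q = 0.962, giving −¼ ln(0.962) = 0.009685.
d = 0.558898 + 0.009685 = 0.568583.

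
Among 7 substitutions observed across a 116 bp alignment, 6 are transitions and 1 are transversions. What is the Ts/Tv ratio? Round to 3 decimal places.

6.000

R = 6/1 = 6.000.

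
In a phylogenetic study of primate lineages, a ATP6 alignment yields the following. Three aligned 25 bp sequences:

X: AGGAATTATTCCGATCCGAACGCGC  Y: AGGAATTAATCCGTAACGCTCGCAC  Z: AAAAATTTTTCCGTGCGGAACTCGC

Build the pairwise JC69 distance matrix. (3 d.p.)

X–Y: 7/25 sites differ → p = 0.28, d = −0.75 ln(1 − 0.373333) = 0.350505 ≈ 0.351.
X–Z: 7/25 sites differ → p = 0.28, d = −0.75 ln(1 − 0.373333) = 0.350505 ≈ 0.351.
Y–Z: 11/25 sites differ → p = 0.44, d = −0.75 ln(1 − 0.586667) = 0.662626 ≈ 0.663.

d(X,Y) = 0.351, d(X,Z) = 0.351, d(Y,Z) = 0.663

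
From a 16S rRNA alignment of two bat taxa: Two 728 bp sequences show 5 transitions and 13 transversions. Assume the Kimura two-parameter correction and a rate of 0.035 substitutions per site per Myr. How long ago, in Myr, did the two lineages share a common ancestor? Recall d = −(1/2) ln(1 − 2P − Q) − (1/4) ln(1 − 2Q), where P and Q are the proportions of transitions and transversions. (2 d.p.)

0.36

P = 5/728 ≈ 0.006868 and Q = 13/728 ≈ 0.017857.
Under the Kimura two-parameter model, d = −½ ln(1 − 2P − Q) − ¼ ln(1 − 2Q).
1 − 2P − Q = 0.968407, giving −½ ln(0.968407) = 0.016051.
1 − 2Q = 0.964286, giving −¼ ln(0.964286) = 0.009092.
d = 0.016051 + 0.009092 = 0.025143.
Under a molecular clock d = 2μt, so t = d/(2μ) = 0.025143 / (2 × 0.035) = 0.36 Myr.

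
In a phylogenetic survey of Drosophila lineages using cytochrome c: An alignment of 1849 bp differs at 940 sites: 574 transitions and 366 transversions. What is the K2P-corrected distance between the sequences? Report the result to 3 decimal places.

P = 574/1849 ≈ 0.310438 and Q = 366/1849 ≈ 0.197945.
Under the Kimura two-parameter model, d = −½ ln(1 − 2P − Q) − ¼ ln(1 − 2Q).
1 − 2P − Q = 0.181179, giving −½ ln(0.181179) = 0.854135.
1 − 2Q = 0.60411, giving −¼ ln(0.60411) = 0.126000.
d = 0.854135 + 0.126000 = 0.980135.

0.980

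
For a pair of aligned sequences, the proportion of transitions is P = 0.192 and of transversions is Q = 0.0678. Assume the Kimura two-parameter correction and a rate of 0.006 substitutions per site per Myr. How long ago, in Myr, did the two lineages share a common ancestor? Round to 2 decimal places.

Under the Kimura two-parameter model, d = −½ ln(1 − 2P − Q) − ¼ ln(1 − 2Q).
1 − 2P − Q = 0.5482, giving −½ ln(0.5482) = 0.300558.
1 − 2Q = 0.8644, giving −¼ ln(0.8644) = 0.036430.
d = 0.300558 + 0.036430 = 0.336988.
Under a molecular clock d = 2μt, so t = d/(2μ) = 0.336988 / (2 × 0.006) = 28.08 Myr.

28.08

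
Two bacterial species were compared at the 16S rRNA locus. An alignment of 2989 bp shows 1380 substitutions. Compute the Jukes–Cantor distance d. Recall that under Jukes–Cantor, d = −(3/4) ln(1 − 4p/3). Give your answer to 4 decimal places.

0.7170

p = 1380/2989 ≈ 0.461693.
d = −(3/4) ln(1 − 4p/3) = −0.75 ln(1 − 0.615591) = −0.75 ln(0.384409)
  = −0.75 × (-0.956048) = 0.717036 substitutions/site.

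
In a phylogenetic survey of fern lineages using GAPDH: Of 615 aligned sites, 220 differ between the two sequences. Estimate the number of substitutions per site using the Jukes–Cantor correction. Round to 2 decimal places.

p = 220/615 ≈ 0.357724.
d = −(3/4) ln(1 − 4p/3) = −0.75 ln(1 − 0.476965) = −0.75 ln(0.523035)
  = −0.75 × (-0.648107) = 0.486080 substitutions/site.

0.49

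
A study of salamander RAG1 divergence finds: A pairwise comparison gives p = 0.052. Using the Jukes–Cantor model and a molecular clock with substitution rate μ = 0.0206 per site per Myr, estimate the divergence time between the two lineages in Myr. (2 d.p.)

d = −(3/4) ln(1 − 4p/3) = −0.75 ln(1 − 0.069333) = −0.75 ln(0.930667)
  = −0.75 × (-0.071854) = 0.053891 substitutions/site.
Under a molecular clock d = 2μt, so t = d/(2μ) = 0.053891 / (2 × 0.0206) = 1.31 Myr.

1.31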